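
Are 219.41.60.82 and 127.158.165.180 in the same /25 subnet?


Mask: 255.255.255.128
219.41.60.82 AND mask = 219.41.60.0
127.158.165.180 AND mask = 127.158.165.128
No, different subnets (219.41.60.0 vs 127.158.165.128)


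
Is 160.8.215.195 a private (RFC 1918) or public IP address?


RFC 1918 private ranges:
  10.0.0.0/8 (10.0.0.0 - 10.255.255.255)
  172.16.0.0/12 (172.16.0.0 - 172.31.255.255)
  192.168.0.0/16 (192.168.0.0 - 192.168.255.255)
Public (not in any RFC 1918 range)


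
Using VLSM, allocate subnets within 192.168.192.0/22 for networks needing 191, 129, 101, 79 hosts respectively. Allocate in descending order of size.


191 hosts -> /24 (254 usable): 192.168.192.0/24
129 hosts -> /24 (254 usable): 192.168.193.0/24
101 hosts -> /25 (126 usable): 192.168.194.0/25
79 hosts -> /25 (126 usable): 192.168.194.128/25
Allocation: 192.168.192.0/24 (191 hosts, 254 usable); 192.168.193.0/24 (129 hosts, 254 usable); 192.168.194.0/25 (101 hosts, 126 usable); 192.168.194.128/25 (79 hosts, 126 usable)


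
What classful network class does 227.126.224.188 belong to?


First octet: 227
Binary: 11100011
1110xxxx -> Class D (224-239)
Class D (multicast), default mask N/A


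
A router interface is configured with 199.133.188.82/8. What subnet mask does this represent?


/8 means 8 network bits, 24 host bits
Binary: 11111111000000000000000000000000
Mask: 255.0.0.0


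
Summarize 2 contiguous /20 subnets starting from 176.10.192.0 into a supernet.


Original prefix: /20
Number of subnets: 2 = 2^1
New prefix = 20 - 1 = 19
Supernet: 176.10.192.0/19


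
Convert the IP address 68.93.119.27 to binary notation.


68 = 01000100
93 = 01011101
119 = 01110111
27 = 00011011
Binary: 01000100.01011101.01110111.00011011


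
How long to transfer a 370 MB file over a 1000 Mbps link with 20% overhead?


Effective throughput = 1000 * (1 - 20/100) = 800 Mbps
File size in Mb = 370 * 8 = 2960 Mb
Time = 2960 / 800
Time = 3.7 seconds


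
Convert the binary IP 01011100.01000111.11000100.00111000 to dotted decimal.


01011100 = 92
01000111 = 71
11000100 = 196
00111000 = 56
IP: 92.71.196.56


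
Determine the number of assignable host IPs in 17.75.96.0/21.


Host bits = 32 - 21 = 11
Total addresses = 2^11 = 2048
Usable = total - 2 (network and broadcast)
Usable hosts: 2046


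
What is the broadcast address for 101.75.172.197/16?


Network: 101.75.0.0/16
Host bits = 16
Set all host bits to 1:
Broadcast: 101.75.255.255


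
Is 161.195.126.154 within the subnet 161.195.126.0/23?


Subnet network: 161.195.126.0
Test IP AND mask: 161.195.126.0
Yes, 161.195.126.154 is in 161.195.126.0/23


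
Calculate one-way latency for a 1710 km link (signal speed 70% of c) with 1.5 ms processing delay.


Speed = 0.7 * 3e5 km/s = 210000 km/s
Propagation delay = 1710 / 210000 = 0.0081 s = 8.1429 ms
Processing delay = 1.5 ms
Total one-way latency = 9.6429 ms


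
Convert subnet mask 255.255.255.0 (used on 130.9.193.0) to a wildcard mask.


Subnet mask: 255.255.255.0
Wildcard = 255.255.255.255 - subnet mask
255 - 255 = 0
255 - 255 = 0
255 - 255 = 0
255 - 0 = 255
Wildcard: 0.0.0.255


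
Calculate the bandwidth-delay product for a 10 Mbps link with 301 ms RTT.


BDP = bandwidth * RTT
= 10 Mbps * 301 ms
= 10 * 1e6 * 301 / 1000 bits
= 3010000 bits
= 376250 bytes
= 367.4316 KB
BDP = 3010000 bits (376250 bytes)


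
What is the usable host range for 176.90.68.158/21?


Network: 176.90.64.0
Broadcast: 176.90.71.255
First usable = network + 1
Last usable = broadcast - 1
Range: 176.90.64.1 to 176.90.71.254


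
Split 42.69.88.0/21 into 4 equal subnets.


New prefix = 21 + 2 = 23
Each subnet has 512 addresses
  42.69.88.0/23
  42.69.90.0/23
  42.69.92.0/23
  42.69.94.0/23
Subnets: 42.69.88.0/23, 42.69.90.0/23, 42.69.92.0/23, 42.69.94.0/23


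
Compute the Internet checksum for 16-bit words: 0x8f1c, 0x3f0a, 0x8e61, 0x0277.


Sum all words (with carry folding):
+ 0x8f1c = 0x8f1c
+ 0x3f0a = 0xce26
+ 0x8e61 = 0x5c88
+ 0x0277 = 0x5eff
One's complement: ~0x5eff
Checksum = 0xa100


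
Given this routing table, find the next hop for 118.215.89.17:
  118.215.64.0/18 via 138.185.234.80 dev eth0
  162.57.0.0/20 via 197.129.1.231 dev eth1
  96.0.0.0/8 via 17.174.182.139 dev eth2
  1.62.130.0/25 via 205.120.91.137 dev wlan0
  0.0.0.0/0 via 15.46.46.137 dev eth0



Longest prefix match for 118.215.89.17:
  /18 118.215.64.0: MATCH
  /20 162.57.0.0: no
  /8 96.0.0.0: no
  /25 1.62.130.0: no
  /0 0.0.0.0: MATCH
Selected: next-hop 138.185.234.80 via eth0 (matched /18)


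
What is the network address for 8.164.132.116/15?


IP:   00001000.10100100.10000100.01110100
Mask: 11111111.11111110.00000000.00000000
AND operation:
Net:  00001000.10100100.00000000.00000000
Network: 8.164.0.0/15


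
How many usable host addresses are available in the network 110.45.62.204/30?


Host bits = 32 - 30 = 2
Total addresses = 2^2 = 4
Usable = total - 2 (network and broadcast)
Usable hosts: 2


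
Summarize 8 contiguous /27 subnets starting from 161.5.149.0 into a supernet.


Original prefix: /27
Number of subnets: 8 = 2^3
New prefix = 27 - 3 = 24
Supernet: 161.5.149.0/24


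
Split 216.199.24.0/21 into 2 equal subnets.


New prefix = 21 + 1 = 22
Each subnet has 1024 addresses
  216.199.24.0/22
  216.199.28.0/22
Subnets: 216.199.24.0/22, 216.199.28.0/22


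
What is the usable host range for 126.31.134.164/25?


Network: 126.31.134.128
Broadcast: 126.31.134.255
First usable = network + 1
Last usable = broadcast - 1
Range: 126.31.134.129 to 126.31.134.254


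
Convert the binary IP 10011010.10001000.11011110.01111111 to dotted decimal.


10011010 = 154
10001000 = 136
11011110 = 222
01111111 = 127
IP: 154.136.222.127


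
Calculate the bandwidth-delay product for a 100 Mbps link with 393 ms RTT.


BDP = bandwidth * RTT
= 100 Mbps * 393 ms
= 100 * 1e6 * 393 / 1000 bits
= 39300000 bits
= 4912500 bytes
= 4797.3633 KB
BDP = 39300000 bits (4912500 bytes)


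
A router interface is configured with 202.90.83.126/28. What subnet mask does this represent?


/28 means 28 network bits, 4 host bits
Binary: 11111111111111111111111111110000
Mask: 255.255.255.240


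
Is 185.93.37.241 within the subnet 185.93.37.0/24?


Subnet network: 185.93.37.0
Test IP AND mask: 185.93.37.0
Yes, 185.93.37.241 is in 185.93.37.0/24


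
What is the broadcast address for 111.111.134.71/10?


Network: 111.64.0.0/10
Host bits = 22
Set all host bits to 1:
Broadcast: 111.127.255.255


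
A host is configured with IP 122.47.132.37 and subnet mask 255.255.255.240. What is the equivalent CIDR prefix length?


Binary: 11111111.11111111.11111111.11110000
Count leading 1s
Prefix: /28


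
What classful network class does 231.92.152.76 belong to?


First octet: 231
Binary: 11100111
1110xxxx -> Class D (224-239)
Class D (multicast), default mask N/A


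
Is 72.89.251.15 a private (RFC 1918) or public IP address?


RFC 1918 private ranges:
  10.0.0.0/8 (10.0.0.0 - 10.255.255.255)
  172.16.0.0/12 (172.16.0.0 - 172.31.255.255)
  192.168.0.0/16 (192.168.0.0 - 192.168.255.255)
Public (not in any RFC 1918 range)


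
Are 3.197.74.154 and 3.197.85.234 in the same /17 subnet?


Mask: 255.255.128.0
3.197.74.154 AND mask = 3.197.0.0
3.197.85.234 AND mask = 3.197.0.0
Yes, same subnet (3.197.0.0)


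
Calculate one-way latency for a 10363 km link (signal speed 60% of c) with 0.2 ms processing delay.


Speed = 0.6 * 3e5 km/s = 180000 km/s
Propagation delay = 10363 / 180000 = 0.0576 s = 57.5722 ms
Processing delay = 0.2 ms
Total one-way latency = 57.7722 ms


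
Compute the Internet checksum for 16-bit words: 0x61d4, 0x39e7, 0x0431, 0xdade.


Sum all words (with carry folding):
+ 0x61d4 = 0x61d4
+ 0x39e7 = 0x9bbb
+ 0x0431 = 0x9fec
+ 0xdade = 0x7acb
One's complement: ~0x7acb
Checksum = 0x8534


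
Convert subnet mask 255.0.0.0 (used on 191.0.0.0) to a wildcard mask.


Subnet mask: 255.0.0.0
Wildcard = 255.255.255.255 - subnet mask
255 - 255 = 0
255 - 0 = 255
255 - 0 = 255
255 - 0 = 255
Wildcard: 0.255.255.255


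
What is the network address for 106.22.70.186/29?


IP:   01101010.00010110.01000110.10111010
Mask: 11111111.11111111.11111111.11111000
AND operation:
Net:  01101010.00010110.01000110.10111000
Network: 106.22.70.184/29


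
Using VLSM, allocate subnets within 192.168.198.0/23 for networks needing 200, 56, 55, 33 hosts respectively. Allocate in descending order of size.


200 hosts -> /24 (254 usable): 192.168.198.0/24
56 hosts -> /26 (62 usable): 192.168.199.0/26
55 hosts -> /26 (62 usable): 192.168.199.64/26
33 hosts -> /26 (62 usable): 192.168.199.128/26
Allocation: 192.168.198.0/24 (200 hosts, 254 usable); 192.168.199.0/26 (56 hosts, 62 usable); 192.168.199.64/26 (55 hosts, 62 usable); 192.168.199.128/26 (33 hosts, 62 usable)


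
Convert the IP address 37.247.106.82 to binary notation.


37 = 00100101
247 = 11110111
106 = 01101010
82 = 01010010
Binary: 00100101.11110111.01101010.01010010


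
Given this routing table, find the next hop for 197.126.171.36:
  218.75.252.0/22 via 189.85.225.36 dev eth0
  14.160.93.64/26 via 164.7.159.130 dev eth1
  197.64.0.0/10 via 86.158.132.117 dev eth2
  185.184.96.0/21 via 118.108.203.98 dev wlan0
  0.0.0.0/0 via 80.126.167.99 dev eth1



Longest prefix match for 197.126.171.36:
  /22 218.75.252.0: no
  /26 14.160.93.64: no
  /10 197.64.0.0: MATCH
  /21 185.184.96.0: no
  /0 0.0.0.0: MATCH
Selected: next-hop 86.158.132.117 via eth2 (matched /10)


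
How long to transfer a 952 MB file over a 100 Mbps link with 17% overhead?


Effective throughput = 100 * (1 - 17/100) = 83 Mbps
File size in Mb = 952 * 8 = 7616 Mb
Time = 7616 / 83
Time = 91.759 seconds


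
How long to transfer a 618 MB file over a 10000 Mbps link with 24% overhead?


Effective throughput = 10000 * (1 - 24/100) = 7600 Mbps
File size in Mb = 618 * 8 = 4944 Mb
Time = 4944 / 7600
Time = 0.6505 seconds


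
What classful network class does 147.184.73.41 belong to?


First octet: 147
Binary: 10010011
10xxxxxx -> Class B (128-191)
Class B, default mask 255.255.0.0 (/16)


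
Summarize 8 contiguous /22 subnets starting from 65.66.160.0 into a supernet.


Original prefix: /22
Number of subnets: 8 = 2^3
New prefix = 22 - 3 = 19
Supernet: 65.66.160.0/19


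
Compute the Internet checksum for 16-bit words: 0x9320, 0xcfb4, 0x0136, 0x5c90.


Sum all words (with carry folding):
+ 0x9320 = 0x9320
+ 0xcfb4 = 0x62d5
+ 0x0136 = 0x640b
+ 0x5c90 = 0xc09b
One's complement: ~0xc09b
Checksum = 0x3f64


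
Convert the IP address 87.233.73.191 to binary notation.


87 = 01010111
233 = 11101001
73 = 01001001
191 = 10111111
Binary: 01010111.11101001.01001001.10111111


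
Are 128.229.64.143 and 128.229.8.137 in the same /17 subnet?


Mask: 255.255.128.0
128.229.64.143 AND mask = 128.229.0.0
128.229.8.137 AND mask = 128.229.0.0
Yes, same subnet (128.229.0.0)


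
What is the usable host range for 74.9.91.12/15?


Network: 74.8.0.0
Broadcast: 74.9.255.255
First usable = network + 1
Last usable = broadcast - 1
Range: 74.8.0.1 to 74.9.255.254


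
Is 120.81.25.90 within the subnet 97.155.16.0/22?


Subnet network: 97.155.16.0
Test IP AND mask: 120.81.24.0
No, 120.81.25.90 is not in 97.155.16.0/22


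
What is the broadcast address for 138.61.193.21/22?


Network: 138.61.192.0/22
Host bits = 10
Set all host bits to 1:
Broadcast: 138.61.195.255


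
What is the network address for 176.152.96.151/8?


IP:   10110000.10011000.01100000.10010111
Mask: 11111111.00000000.00000000.00000000
AND operation:
Net:  10110000.00000000.00000000.00000000
Network: 176.0.0.0/8


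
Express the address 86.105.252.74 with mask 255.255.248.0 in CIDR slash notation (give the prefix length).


Binary: 11111111.11111111.11111000.00000000
Count leading 1s
Prefix: /21


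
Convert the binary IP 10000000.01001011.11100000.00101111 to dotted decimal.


10000000 = 128
01001011 = 75
11100000 = 224
00101111 = 47
IP: 128.75.224.47


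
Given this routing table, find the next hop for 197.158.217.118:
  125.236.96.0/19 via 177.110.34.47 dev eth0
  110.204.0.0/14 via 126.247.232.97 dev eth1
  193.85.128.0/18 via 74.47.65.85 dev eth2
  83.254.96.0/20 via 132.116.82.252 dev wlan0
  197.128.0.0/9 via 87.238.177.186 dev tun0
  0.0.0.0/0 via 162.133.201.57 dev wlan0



Longest prefix match for 197.158.217.118:
  /19 125.236.96.0: no
  /14 110.204.0.0: no
  /18 193.85.128.0: no
  /20 83.254.96.0: no
  /9 197.128.0.0: MATCH
  /0 0.0.0.0: MATCH
Selected: next-hop 87.238.177.186 via tun0 (matched /9)


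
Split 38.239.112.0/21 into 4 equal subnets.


New prefix = 21 + 2 = 23
Each subnet has 512 addresses
  38.239.112.0/23
  38.239.114.0/23
  38.239.116.0/23
  38.239.118.0/23
Subnets: 38.239.112.0/23, 38.239.114.0/23, 38.239.116.0/23, 38.239.118.0/23


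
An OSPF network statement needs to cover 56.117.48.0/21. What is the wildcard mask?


Subnet mask: 255.255.248.0
Wildcard = 255.255.255.255 - subnet mask
255 - 255 = 0
255 - 255 = 0
255 - 248 = 7
255 - 0 = 255
Wildcard: 0.0.7.255


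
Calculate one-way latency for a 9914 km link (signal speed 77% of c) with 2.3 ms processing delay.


Speed = 0.77 * 3e5 km/s = 231000 km/s
Propagation delay = 9914 / 231000 = 0.0429 s = 42.9177 ms
Processing delay = 2.3 ms
Total one-way latency = 45.2177 ms


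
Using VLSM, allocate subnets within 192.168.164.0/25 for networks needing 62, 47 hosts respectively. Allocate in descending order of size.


62 hosts -> /26 (62 usable): 192.168.164.0/26
47 hosts -> /26 (62 usable): 192.168.164.64/26
Allocation: 192.168.164.0/26 (62 hosts, 62 usable); 192.168.164.64/26 (47 hosts, 62 usable)


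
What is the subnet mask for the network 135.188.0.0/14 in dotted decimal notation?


/14 means 14 network bits, 18 host bits
Binary: 11111111111111000000000000000000
Mask: 255.252.0.0


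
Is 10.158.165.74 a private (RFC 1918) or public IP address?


RFC 1918 private ranges:
  10.0.0.0/8 (10.0.0.0 - 10.255.255.255)
  172.16.0.0/12 (172.16.0.0 - 172.31.255.255)
  192.168.0.0/16 (192.168.0.0 - 192.168.255.255)
Private (in 10.0.0.0/8)


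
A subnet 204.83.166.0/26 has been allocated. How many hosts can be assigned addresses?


Host bits = 32 - 26 = 6
Total addresses = 2^6 = 64
Usable = total - 2 (network and broadcast)
Usable hosts: 62


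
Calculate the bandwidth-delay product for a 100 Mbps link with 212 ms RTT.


BDP = bandwidth * RTT
= 100 Mbps * 212 ms
= 100 * 1e6 * 212 / 1000 bits
= 21200000 bits
= 2650000 bytes
= 2587.8906 KB
BDP = 21200000 bits (2650000 bytes)


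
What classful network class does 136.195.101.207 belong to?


First octet: 136
Binary: 10001000
10xxxxxx -> Class B (128-191)
Class B, default mask 255.255.0.0 (/16)


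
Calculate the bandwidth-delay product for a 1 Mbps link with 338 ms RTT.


BDP = bandwidth * RTT
= 1 Mbps * 338 ms
= 1 * 1e6 * 338 / 1000 bits
= 338000 bits
= 42250 bytes
= 41.2598 KB
BDP = 338000 bits (42250 bytes)


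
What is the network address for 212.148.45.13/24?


IP:   11010100.10010100.00101101.00001101
Mask: 11111111.11111111.11111111.00000000
AND operation:
Net:  11010100.10010100.00101101.00000000
Network: 212.148.45.0/24


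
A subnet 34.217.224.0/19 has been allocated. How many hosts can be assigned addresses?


Host bits = 32 - 19 = 13
Total addresses = 2^13 = 8192
Usable = total - 2 (network and broadcast)
Usable hosts: 8190


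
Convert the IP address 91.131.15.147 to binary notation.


91 = 01011011
131 = 10000011
15 = 00001111
147 = 10010011
Binary: 01011011.10000011.00001111.10010011


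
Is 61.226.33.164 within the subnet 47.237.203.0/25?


Subnet network: 47.237.203.0
Test IP AND mask: 61.226.33.128
No, 61.226.33.164 is not in 47.237.203.0/25


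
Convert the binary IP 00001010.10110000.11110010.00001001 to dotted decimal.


00001010 = 10
10110000 = 176
11110010 = 242
00001001 = 9
IP: 10.176.242.9


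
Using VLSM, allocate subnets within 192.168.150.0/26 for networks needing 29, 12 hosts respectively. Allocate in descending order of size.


29 hosts -> /27 (30 usable): 192.168.150.0/27
12 hosts -> /28 (14 usable): 192.168.150.32/28
Allocation: 192.168.150.0/27 (29 hosts, 30 usable); 192.168.150.32/28 (12 hosts, 14 usable)


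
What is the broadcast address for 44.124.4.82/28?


Network: 44.124.4.80/28
Host bits = 4
Set all host bits to 1:
Broadcast: 44.124.4.95


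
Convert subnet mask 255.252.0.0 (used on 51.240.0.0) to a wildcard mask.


Subnet mask: 255.252.0.0
Wildcard = 255.255.255.255 - subnet mask
255 - 255 = 0
255 - 252 = 3
255 - 0 = 255
255 - 0 = 255
Wildcard: 0.3.255.255


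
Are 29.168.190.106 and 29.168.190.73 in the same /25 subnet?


Mask: 255.255.255.128
29.168.190.106 AND mask = 29.168.190.0
29.168.190.73 AND mask = 29.168.190.0
Yes, same subnet (29.168.190.0)


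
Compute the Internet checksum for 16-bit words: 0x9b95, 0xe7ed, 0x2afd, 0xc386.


Sum all words (with carry folding):
+ 0x9b95 = 0x9b95
+ 0xe7ed = 0x8383
+ 0x2afd = 0xae80
+ 0xc386 = 0x7207
One's complement: ~0x7207
Checksum = 0x8df8


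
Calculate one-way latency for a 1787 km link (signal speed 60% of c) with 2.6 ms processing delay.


Speed = 0.6 * 3e5 km/s = 180000 km/s
Propagation delay = 1787 / 180000 = 0.0099 s = 9.9278 ms
Processing delay = 2.6 ms
Total one-way latency = 12.5278 ms


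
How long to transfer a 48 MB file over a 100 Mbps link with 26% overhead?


Effective throughput = 100 * (1 - 26/100) = 74 Mbps
File size in Mb = 48 * 8 = 384 Mb
Time = 384 / 74
Time = 5.1892 seconds


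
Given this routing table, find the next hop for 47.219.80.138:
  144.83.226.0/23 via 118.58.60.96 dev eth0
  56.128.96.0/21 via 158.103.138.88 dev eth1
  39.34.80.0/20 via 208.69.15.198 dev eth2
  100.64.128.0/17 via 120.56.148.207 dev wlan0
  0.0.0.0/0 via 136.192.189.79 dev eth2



Longest prefix match for 47.219.80.138:
  /23 144.83.226.0: no
  /21 56.128.96.0: no
  /20 39.34.80.0: no
  /17 100.64.128.0: no
  /0 0.0.0.0: MATCH
Selected: next-hop 136.192.189.79 via eth2 (matched /0)


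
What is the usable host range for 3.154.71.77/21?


Network: 3.154.64.0
Broadcast: 3.154.71.255
First usable = network + 1
Last usable = broadcast - 1
Range: 3.154.64.1 to 3.154.71.254


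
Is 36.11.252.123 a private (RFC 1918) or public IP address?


RFC 1918 private ranges:
  10.0.0.0/8 (10.0.0.0 - 10.255.255.255)
  172.16.0.0/12 (172.16.0.0 - 172.31.255.255)
  192.168.0.0/16 (192.168.0.0 - 192.168.255.255)
Public (not in any RFC 1918 range)


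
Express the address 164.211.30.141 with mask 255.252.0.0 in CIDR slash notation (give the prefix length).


Binary: 11111111.11111100.00000000.00000000
Count leading 1s
Prefix: /14


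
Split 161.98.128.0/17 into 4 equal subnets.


New prefix = 17 + 2 = 19
Each subnet has 8192 addresses
  161.98.128.0/19
  161.98.160.0/19
  161.98.192.0/19
  161.98.224.0/19
Subnets: 161.98.128.0/19, 161.98.160.0/19, 161.98.192.0/19, 161.98.224.0/19


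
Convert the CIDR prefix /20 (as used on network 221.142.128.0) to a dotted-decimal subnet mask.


/20 means 20 network bits, 12 host bits
Binary: 11111111111111111111000000000000
Mask: 255.255.240.0


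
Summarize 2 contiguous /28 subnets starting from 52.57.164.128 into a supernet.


Original prefix: /28
Number of subnets: 2 = 2^1
New prefix = 28 - 1 = 27
Supernet: 52.57.164.128/27


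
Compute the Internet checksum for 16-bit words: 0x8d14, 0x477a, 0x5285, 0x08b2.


Sum all words (with carry folding):
+ 0x8d14 = 0x8d14
+ 0x477a = 0xd48e
+ 0x5285 = 0x2714
+ 0x08b2 = 0x2fc6
One's complement: ~0x2fc6
Checksum = 0xd039


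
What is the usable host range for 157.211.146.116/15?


Network: 157.210.0.0
Broadcast: 157.211.255.255
First usable = network + 1
Last usable = broadcast - 1
Range: 157.210.0.1 to 157.211.255.254


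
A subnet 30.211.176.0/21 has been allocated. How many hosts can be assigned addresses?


Host bits = 32 - 21 = 11
Total addresses = 2^11 = 2048
Usable = total - 2 (network and broadcast)
Usable hosts: 2046


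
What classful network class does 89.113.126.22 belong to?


First octet: 89
Binary: 01011001
0xxxxxxx -> Class A (1-126)
Class A, default mask 255.0.0.0 (/8)


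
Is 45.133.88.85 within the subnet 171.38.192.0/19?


Subnet network: 171.38.192.0
Test IP AND mask: 45.133.64.0
No, 45.133.88.85 is not in 171.38.192.0/19


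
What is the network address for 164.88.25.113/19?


IP:   10100100.01011000.00011001.01110001
Mask: 11111111.11111111.11100000.00000000
AND operation:
Net:  10100100.01011000.00000000.00000000
Network: 164.88.0.0/19


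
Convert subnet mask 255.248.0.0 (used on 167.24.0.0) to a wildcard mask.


Subnet mask: 255.248.0.0
Wildcard = 255.255.255.255 - subnet mask
255 - 255 = 0
255 - 248 = 7
255 - 0 = 255
255 - 0 = 255
Wildcard: 0.7.255.255


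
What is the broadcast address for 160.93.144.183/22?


Network: 160.93.144.0/22
Host bits = 10
Set all host bits to 1:
Broadcast: 160.93.147.255


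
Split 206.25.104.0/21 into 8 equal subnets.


New prefix = 21 + 3 = 24
Each subnet has 256 addresses
  206.25.104.0/24
  206.25.105.0/24
  206.25.106.0/24
  206.25.107.0/24
  206.25.108.0/24
  206.25.109.0/24
  206.25.110.0/24
  206.25.111.0/24
Subnets: 206.25.104.0/24, 206.25.105.0/24, 206.25.106.0/24, 206.25.107.0/24, 206.25.108.0/24, 206.25.109.0/24, 206.25.110.0/24, 206.25.111.0/24


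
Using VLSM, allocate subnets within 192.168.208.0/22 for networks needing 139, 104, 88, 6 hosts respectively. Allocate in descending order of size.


139 hosts -> /24 (254 usable): 192.168.208.0/24
104 hosts -> /25 (126 usable): 192.168.209.0/25
88 hosts -> /25 (126 usable): 192.168.209.128/25
6 hosts -> /29 (6 usable): 192.168.210.0/29
Allocation: 192.168.208.0/24 (139 hosts, 254 usable); 192.168.209.0/25 (104 hosts, 126 usable); 192.168.209.128/25 (88 hosts, 126 usable); 192.168.210.0/29 (6 hosts, 6 usable)


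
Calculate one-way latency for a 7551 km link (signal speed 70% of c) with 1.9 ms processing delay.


Speed = 0.7 * 3e5 km/s = 210000 km/s
Propagation delay = 7551 / 210000 = 0.036 s = 35.9571 ms
Processing delay = 1.9 ms
Total one-way latency = 37.8571 ms


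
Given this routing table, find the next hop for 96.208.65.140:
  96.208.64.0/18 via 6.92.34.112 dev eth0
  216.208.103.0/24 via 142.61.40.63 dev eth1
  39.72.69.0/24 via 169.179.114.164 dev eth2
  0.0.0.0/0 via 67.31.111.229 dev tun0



Longest prefix match for 96.208.65.140:
  /18 96.208.64.0: MATCH
  /24 216.208.103.0: no
  /24 39.72.69.0: no
  /0 0.0.0.0: MATCH
Selected: next-hop 6.92.34.112 via eth0 (matched /18)


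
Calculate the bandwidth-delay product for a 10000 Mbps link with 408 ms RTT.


BDP = bandwidth * RTT
= 10000 Mbps * 408 ms
= 10000 * 1e6 * 408 / 1000 bits
= 4080000000 bits
= 510000000 bytes
= 498046.875 KB
BDP = 4080000000 bits (510000000 bytes)


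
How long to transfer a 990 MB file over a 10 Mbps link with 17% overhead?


Effective throughput = 10 * (1 - 17/100) = 8.3 Mbps
File size in Mb = 990 * 8 = 7920 Mb
Time = 7920 / 8.3
Time = 954.2169 seconds


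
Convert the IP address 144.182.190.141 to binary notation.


144 = 10010000
182 = 10110110
190 = 10111110
141 = 10001101
Binary: 10010000.10110110.10111110.10001101


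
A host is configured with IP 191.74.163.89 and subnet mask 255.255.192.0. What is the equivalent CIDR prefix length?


Binary: 11111111.11111111.11000000.00000000
Count leading 1s
Prefix: /18


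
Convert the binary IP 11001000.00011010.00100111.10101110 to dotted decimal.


11001000 = 200
00011010 = 26
00100111 = 39
10101110 = 174
IP: 200.26.39.174


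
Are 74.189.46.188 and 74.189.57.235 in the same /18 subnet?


Mask: 255.255.192.0
74.189.46.188 AND mask = 74.189.0.0
74.189.57.235 AND mask = 74.189.0.0
Yes, same subnet (74.189.0.0)


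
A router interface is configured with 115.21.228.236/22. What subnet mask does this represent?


/22 means 22 network bits, 10 host bits
Binary: 11111111111111111111110000000000
Mask: 255.255.252.0


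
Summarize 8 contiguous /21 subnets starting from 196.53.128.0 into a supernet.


Original prefix: /21
Number of subnets: 8 = 2^3
New prefix = 21 - 3 = 18
Supernet: 196.53.128.0/18


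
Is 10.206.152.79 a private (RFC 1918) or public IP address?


RFC 1918 private ranges:
  10.0.0.0/8 (10.0.0.0 - 10.255.255.255)
  172.16.0.0/12 (172.16.0.0 - 172.31.255.255)
  192.168.0.0/16 (192.168.0.0 - 192.168.255.255)
Private (in 10.0.0.0/8)


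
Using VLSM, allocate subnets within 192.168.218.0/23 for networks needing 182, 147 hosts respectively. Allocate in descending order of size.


182 hosts -> /24 (254 usable): 192.168.218.0/24
147 hosts -> /24 (254 usable): 192.168.219.0/24
Allocation: 192.168.218.0/24 (182 hosts, 254 usable); 192.168.219.0/24 (147 hosts, 254 usable)


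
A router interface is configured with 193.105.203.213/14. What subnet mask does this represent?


/14 means 14 network bits, 18 host bits
Binary: 11111111111111000000000000000000
Mask: 255.252.0.0


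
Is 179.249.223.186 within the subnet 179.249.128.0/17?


Subnet network: 179.249.128.0
Test IP AND mask: 179.249.128.0
Yes, 179.249.223.186 is in 179.249.128.0/17


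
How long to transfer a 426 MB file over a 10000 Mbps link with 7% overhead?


Effective throughput = 10000 * (1 - 7/100) = 9300 Mbps
File size in Mb = 426 * 8 = 3408 Mb
Time = 3408 / 9300
Time = 0.3665 seconds


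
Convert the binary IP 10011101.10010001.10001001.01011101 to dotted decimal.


10011101 = 157
10010001 = 145
10001001 = 137
01011101 = 93
IP: 157.145.137.93


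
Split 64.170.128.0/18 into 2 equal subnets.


New prefix = 18 + 1 = 19
Each subnet has 8192 addresses
  64.170.128.0/19
  64.170.160.0/19
Subnets: 64.170.128.0/19, 64.170.160.0/19


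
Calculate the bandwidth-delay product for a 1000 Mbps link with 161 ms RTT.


BDP = bandwidth * RTT
= 1000 Mbps * 161 ms
= 1000 * 1e6 * 161 / 1000 bits
= 161000000 bits
= 20125000 bytes
= 19653.3203 KB
BDP = 161000000 bits (20125000 bytes)


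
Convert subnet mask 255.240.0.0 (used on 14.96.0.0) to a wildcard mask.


Subnet mask: 255.240.0.0
Wildcard = 255.255.255.255 - subnet mask
255 - 255 = 0
255 - 240 = 15
255 - 0 = 255
255 - 0 = 255
Wildcard: 0.15.255.255


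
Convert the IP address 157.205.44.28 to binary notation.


157 = 10011101
205 = 11001101
44 = 00101100
28 = 00011100
Binary: 10011101.11001101.00101100.00011100


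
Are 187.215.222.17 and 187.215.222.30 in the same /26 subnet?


Mask: 255.255.255.192
187.215.222.17 AND mask = 187.215.222.0
187.215.222.30 AND mask = 187.215.222.0
Yes, same subnet (187.215.222.0)


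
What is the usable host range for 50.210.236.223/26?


Network: 50.210.236.192
Broadcast: 50.210.236.255
First usable = network + 1
Last usable = broadcast - 1
Range: 50.210.236.193 to 50.210.236.254


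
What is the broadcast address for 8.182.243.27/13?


Network: 8.176.0.0/13
Host bits = 19
Set all host bits to 1:
Broadcast: 8.183.255.255


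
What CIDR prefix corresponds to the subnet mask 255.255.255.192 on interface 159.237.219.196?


Binary: 11111111.11111111.11111111.11000000
Count leading 1s
Prefix: /26


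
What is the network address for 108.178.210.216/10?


IP:   01101100.10110010.11010010.11011000
Mask: 11111111.11000000.00000000.00000000
AND operation:
Net:  01101100.10000000.00000000.00000000
Network: 108.128.0.0/10


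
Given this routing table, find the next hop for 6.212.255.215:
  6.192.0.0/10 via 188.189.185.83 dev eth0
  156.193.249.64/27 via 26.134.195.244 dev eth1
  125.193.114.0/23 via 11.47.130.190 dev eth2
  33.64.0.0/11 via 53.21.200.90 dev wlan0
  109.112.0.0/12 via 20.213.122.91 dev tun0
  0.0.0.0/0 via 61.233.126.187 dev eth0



Longest prefix match for 6.212.255.215:
  /10 6.192.0.0: MATCH
  /27 156.193.249.64: no
  /23 125.193.114.0: no
  /11 33.64.0.0: no
  /12 109.112.0.0: no
  /0 0.0.0.0: MATCH
Selected: next-hop 188.189.185.83 via eth0 (matched /10)


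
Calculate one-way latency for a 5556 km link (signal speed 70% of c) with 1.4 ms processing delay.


Speed = 0.7 * 3e5 km/s = 210000 km/s
Propagation delay = 5556 / 210000 = 0.0265 s = 26.4571 ms
Processing delay = 1.4 ms
Total one-way latency = 27.8571 ms


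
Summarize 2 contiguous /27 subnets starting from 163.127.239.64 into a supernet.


Original prefix: /27
Number of subnets: 2 = 2^1
New prefix = 27 - 1 = 26
Supernet: 163.127.239.64/26


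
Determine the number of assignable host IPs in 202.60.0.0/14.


Host bits = 32 - 14 = 18
Total addresses = 2^18 = 262144
Usable = total - 2 (network and broadcast)
Usable hosts: 262142


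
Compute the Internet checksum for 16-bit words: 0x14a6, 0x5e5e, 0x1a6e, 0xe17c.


Sum all words (with carry folding):
+ 0x14a6 = 0x14a6
+ 0x5e5e = 0x7304
+ 0x1a6e = 0x8d72
+ 0xe17c = 0x6eef
One's complement: ~0x6eef
Checksum = 0x9110


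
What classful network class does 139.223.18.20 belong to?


First octet: 139
Binary: 10001011
10xxxxxx -> Class B (128-191)
Class B, default mask 255.255.0.0 (/16)


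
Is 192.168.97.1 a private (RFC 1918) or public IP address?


RFC 1918 private ranges:
  10.0.0.0/8 (10.0.0.0 - 10.255.255.255)
  172.16.0.0/12 (172.16.0.0 - 172.31.255.255)
  192.168.0.0/16 (192.168.0.0 - 192.168.255.255)
Private (in 192.168.0.0/16)


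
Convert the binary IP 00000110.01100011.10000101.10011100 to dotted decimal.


00000110 = 6
01100011 = 99
10000101 = 133
10011100 = 156
IP: 6.99.133.156


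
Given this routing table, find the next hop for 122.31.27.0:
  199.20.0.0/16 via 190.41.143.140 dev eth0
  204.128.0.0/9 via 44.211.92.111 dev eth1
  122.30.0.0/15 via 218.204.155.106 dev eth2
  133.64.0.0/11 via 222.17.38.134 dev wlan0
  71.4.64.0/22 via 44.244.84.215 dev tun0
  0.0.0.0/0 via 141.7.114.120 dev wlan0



Longest prefix match for 122.31.27.0:
  /16 199.20.0.0: no
  /9 204.128.0.0: no
  /15 122.30.0.0: MATCH
  /11 133.64.0.0: no
  /22 71.4.64.0: no
  /0 0.0.0.0: MATCH
Selected: next-hop 218.204.155.106 via eth2 (matched /15)


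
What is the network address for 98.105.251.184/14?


IP:   01100010.01101001.11111011.10111000
Mask: 11111111.11111100.00000000.00000000
AND operation:
Net:  01100010.01101000.00000000.00000000
Network: 98.104.0.0/14


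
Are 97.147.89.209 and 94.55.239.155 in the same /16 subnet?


Mask: 255.255.0.0
97.147.89.209 AND mask = 97.147.0.0
94.55.239.155 AND mask = 94.55.0.0
No, different subnets (97.147.0.0 vs 94.55.0.0)


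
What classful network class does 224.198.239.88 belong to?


First octet: 224
Binary: 11100000
1110xxxx -> Class D (224-239)
Class D (multicast), default mask N/A


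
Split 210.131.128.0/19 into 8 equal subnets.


New prefix = 19 + 3 = 22
Each subnet has 1024 addresses
  210.131.128.0/22
  210.131.132.0/22
  210.131.136.0/22
  210.131.140.0/22
  210.131.144.0/22
  210.131.148.0/22
  210.131.152.0/22
  210.131.156.0/22
Subnets: 210.131.128.0/22, 210.131.132.0/22, 210.131.136.0/22, 210.131.140.0/22, 210.131.144.0/22, 210.131.148.0/22, 210.131.152.0/22, 210.131.156.0/22


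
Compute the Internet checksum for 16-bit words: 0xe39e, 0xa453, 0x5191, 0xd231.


Sum all words (with carry folding):
+ 0xe39e = 0xe39e
+ 0xa453 = 0x87f2
+ 0x5191 = 0xd983
+ 0xd231 = 0xabb5
One's complement: ~0xabb5
Checksum = 0x544a


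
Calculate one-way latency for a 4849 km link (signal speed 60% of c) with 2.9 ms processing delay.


Speed = 0.6 * 3e5 km/s = 180000 km/s
Propagation delay = 4849 / 180000 = 0.0269 s = 26.9389 ms
Processing delay = 2.9 ms
Total one-way latency = 29.8389 ms


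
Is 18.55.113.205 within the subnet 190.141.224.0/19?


Subnet network: 190.141.224.0
Test IP AND mask: 18.55.96.0
No, 18.55.113.205 is not in 190.141.224.0/19


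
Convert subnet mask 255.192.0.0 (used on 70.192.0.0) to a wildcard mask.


Subnet mask: 255.192.0.0
Wildcard = 255.255.255.255 - subnet mask
255 - 255 = 0
255 - 192 = 63
255 - 0 = 255
255 - 0 = 255
Wildcard: 0.63.255.255


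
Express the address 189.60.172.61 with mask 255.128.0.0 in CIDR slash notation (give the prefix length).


Binary: 11111111.10000000.00000000.00000000
Count leading 1s
Prefix: /9


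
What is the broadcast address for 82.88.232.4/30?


Network: 82.88.232.4/30
Host bits = 2
Set all host bits to 1:
Broadcast: 82.88.232.7


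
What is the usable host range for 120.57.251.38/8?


Network: 120.0.0.0
Broadcast: 120.255.255.255
First usable = network + 1
Last usable = broadcast - 1
Range: 120.0.0.1 to 120.255.255.254


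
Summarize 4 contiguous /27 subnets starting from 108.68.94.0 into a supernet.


Original prefix: /27
Number of subnets: 4 = 2^2
New prefix = 27 - 2 = 25
Supernet: 108.68.94.0/25


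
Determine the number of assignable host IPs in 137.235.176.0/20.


Host bits = 32 - 20 = 12
Total addresses = 2^12 = 4096
Usable = total - 2 (network and broadcast)
Usable hosts: 4094


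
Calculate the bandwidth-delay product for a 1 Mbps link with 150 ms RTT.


BDP = bandwidth * RTT
= 1 Mbps * 150 ms
= 1 * 1e6 * 150 / 1000 bits
= 150000 bits
= 18750 bytes
= 18.3105 KB
BDP = 150000 bits (18750 bytes)


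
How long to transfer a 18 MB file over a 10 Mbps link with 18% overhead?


Effective throughput = 10 * (1 - 18/100) = 8.2 Mbps
File size in Mb = 18 * 8 = 144 Mb
Time = 144 / 8.2
Time = 17.561 seconds


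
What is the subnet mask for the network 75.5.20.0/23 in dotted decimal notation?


/23 means 23 network bits, 9 host bits
Binary: 11111111111111111111111000000000
Mask: 255.255.254.0


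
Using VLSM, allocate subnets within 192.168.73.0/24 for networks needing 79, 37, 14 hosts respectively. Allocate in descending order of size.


79 hosts -> /25 (126 usable): 192.168.73.0/25
37 hosts -> /26 (62 usable): 192.168.73.128/26
14 hosts -> /28 (14 usable): 192.168.73.192/28
Allocation: 192.168.73.0/25 (79 hosts, 126 usable); 192.168.73.128/26 (37 hosts, 62 usable); 192.168.73.192/28 (14 hosts, 14 usable)


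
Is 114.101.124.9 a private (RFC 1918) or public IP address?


RFC 1918 private ranges:
  10.0.0.0/8 (10.0.0.0 - 10.255.255.255)
  172.16.0.0/12 (172.16.0.0 - 172.31.255.255)
  192.168.0.0/16 (192.168.0.0 - 192.168.255.255)
Public (not in any RFC 1918 range)


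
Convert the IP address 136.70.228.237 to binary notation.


136 = 10001000
70 = 01000110
228 = 11100100
237 = 11101101
Binary: 10001000.01000110.11100100.11101101


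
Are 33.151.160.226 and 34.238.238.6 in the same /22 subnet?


Mask: 255.255.252.0
33.151.160.226 AND mask = 33.151.160.0
34.238.238.6 AND mask = 34.238.236.0
No, different subnets (33.151.160.0 vs 34.238.236.0)


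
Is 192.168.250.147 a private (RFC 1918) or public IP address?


RFC 1918 private ranges:
  10.0.0.0/8 (10.0.0.0 - 10.255.255.255)
  172.16.0.0/12 (172.16.0.0 - 172.31.255.255)
  192.168.0.0/16 (192.168.0.0 - 192.168.255.255)
Private (in 192.168.0.0/16)


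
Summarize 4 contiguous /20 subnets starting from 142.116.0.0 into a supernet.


Original prefix: /20
Number of subnets: 4 = 2^2
New prefix = 20 - 2 = 18
Supernet: 142.116.0.0/18


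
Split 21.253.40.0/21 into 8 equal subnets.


New prefix = 21 + 3 = 24
Each subnet has 256 addresses
  21.253.40.0/24
  21.253.41.0/24
  21.253.42.0/24
  21.253.43.0/24
  21.253.44.0/24
  21.253.45.0/24
  21.253.46.0/24
  21.253.47.0/24
Subnets: 21.253.40.0/24, 21.253.41.0/24, 21.253.42.0/24, 21.253.43.0/24, 21.253.44.0/24, 21.253.45.0/24, 21.253.46.0/24, 21.253.47.0/24


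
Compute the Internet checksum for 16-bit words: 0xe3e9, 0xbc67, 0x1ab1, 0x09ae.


Sum all words (with carry folding):
+ 0xe3e9 = 0xe3e9
+ 0xbc67 = 0xa051
+ 0x1ab1 = 0xbb02
+ 0x09ae = 0xc4b0
One's complement: ~0xc4b0
Checksum = 0x3b4f


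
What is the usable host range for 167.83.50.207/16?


Network: 167.83.0.0
Broadcast: 167.83.255.255
First usable = network + 1
Last usable = broadcast - 1
Range: 167.83.0.1 to 167.83.255.254


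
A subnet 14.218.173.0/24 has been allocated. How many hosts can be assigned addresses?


Host bits = 32 - 24 = 8
Total addresses = 2^8 = 256
Usable = total - 2 (network and broadcast)
Usable hosts: 254


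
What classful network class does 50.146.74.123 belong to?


First octet: 50
Binary: 00110010
0xxxxxxx -> Class A (1-126)
Class A, default mask 255.0.0.0 (/8)


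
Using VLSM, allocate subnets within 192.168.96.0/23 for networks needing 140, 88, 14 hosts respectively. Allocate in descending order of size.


140 hosts -> /24 (254 usable): 192.168.96.0/24
88 hosts -> /25 (126 usable): 192.168.97.0/25
14 hosts -> /28 (14 usable): 192.168.97.128/28
Allocation: 192.168.96.0/24 (140 hosts, 254 usable); 192.168.97.0/25 (88 hosts, 126 usable); 192.168.97.128/28 (14 hosts, 14 usable)


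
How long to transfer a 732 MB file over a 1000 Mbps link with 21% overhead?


Effective throughput = 1000 * (1 - 21/100) = 790 Mbps
File size in Mb = 732 * 8 = 5856 Mb
Time = 5856 / 790
Time = 7.4127 seconds


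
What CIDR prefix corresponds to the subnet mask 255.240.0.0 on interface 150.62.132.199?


Binary: 11111111.11110000.00000000.00000000
Count leading 1s
Prefix: /12


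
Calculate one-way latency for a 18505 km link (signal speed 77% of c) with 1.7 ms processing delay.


Speed = 0.77 * 3e5 km/s = 231000 km/s
Propagation delay = 18505 / 231000 = 0.0801 s = 80.1082 ms
Processing delay = 1.7 ms
Total one-way latency = 81.8082 ms


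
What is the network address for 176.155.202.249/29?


IP:   10110000.10011011.11001010.11111001
Mask: 11111111.11111111.11111111.11111000
AND operation:
Net:  10110000.10011011.11001010.11111000
Network: 176.155.202.248/29


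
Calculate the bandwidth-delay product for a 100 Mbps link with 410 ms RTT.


BDP = bandwidth * RTT
= 100 Mbps * 410 ms
= 100 * 1e6 * 410 / 1000 bits
= 41000000 bits
= 5125000 bytes
= 5004.8828 KB
BDP = 41000000 bits (5125000 bytes)


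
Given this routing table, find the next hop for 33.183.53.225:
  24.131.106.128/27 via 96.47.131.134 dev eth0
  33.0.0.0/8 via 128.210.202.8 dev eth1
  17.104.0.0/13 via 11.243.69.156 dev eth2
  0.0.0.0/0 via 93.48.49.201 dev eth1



Longest prefix match for 33.183.53.225:
  /27 24.131.106.128: no
  /8 33.0.0.0: MATCH
  /13 17.104.0.0: no
  /0 0.0.0.0: MATCH
Selected: next-hop 128.210.202.8 via eth1 (matched /8)


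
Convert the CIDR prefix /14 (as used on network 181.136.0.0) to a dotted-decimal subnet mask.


/14 means 14 network bits, 18 host bits
Binary: 11111111111111000000000000000000
Mask: 255.252.0.0


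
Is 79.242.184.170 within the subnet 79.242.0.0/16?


Subnet network: 79.242.0.0
Test IP AND mask: 79.242.0.0
Yes, 79.242.184.170 is in 79.242.0.0/16


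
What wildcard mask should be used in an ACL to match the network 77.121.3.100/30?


Subnet mask: 255.255.255.252
Wildcard = 255.255.255.255 - subnet mask
255 - 255 = 0
255 - 255 = 0
255 - 255 = 0
255 - 252 = 3
Wildcard: 0.0.0.3


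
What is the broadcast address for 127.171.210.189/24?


Network: 127.171.210.0/24
Host bits = 8
Set all host bits to 1:
Broadcast: 127.171.210.255


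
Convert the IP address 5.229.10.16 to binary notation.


5 = 00000101
229 = 11100101
10 = 00001010
16 = 00010000
Binary: 00000101.11100101.00001010.00010000


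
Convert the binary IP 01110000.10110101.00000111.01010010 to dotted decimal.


01110000 = 112
10110101 = 181
00000111 = 7
01010010 = 82
IP: 112.181.7.82


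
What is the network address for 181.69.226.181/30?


IP:   10110101.01000101.11100010.10110101
Mask: 11111111.11111111.11111111.11111100
AND operation:
Net:  10110101.01000101.11100010.10110100
Network: 181.69.226.180/30


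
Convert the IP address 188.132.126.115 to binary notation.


188 = 10111100
132 = 10000100
126 = 01111110
115 = 01110011
Binary: 10111100.10000100.01111110.01110011
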